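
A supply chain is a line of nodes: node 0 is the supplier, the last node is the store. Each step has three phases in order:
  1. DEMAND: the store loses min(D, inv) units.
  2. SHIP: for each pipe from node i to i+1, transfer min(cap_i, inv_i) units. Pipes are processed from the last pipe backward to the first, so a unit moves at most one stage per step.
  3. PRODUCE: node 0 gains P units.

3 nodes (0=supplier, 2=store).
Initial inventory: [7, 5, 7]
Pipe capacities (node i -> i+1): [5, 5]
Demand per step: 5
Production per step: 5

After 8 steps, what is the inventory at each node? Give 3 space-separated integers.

Step 1: demand=5,sold=5 ship[1->2]=5 ship[0->1]=5 prod=5 -> inv=[7 5 7]
Step 2: demand=5,sold=5 ship[1->2]=5 ship[0->1]=5 prod=5 -> inv=[7 5 7]
Step 3: demand=5,sold=5 ship[1->2]=5 ship[0->1]=5 prod=5 -> inv=[7 5 7]
Step 4: demand=5,sold=5 ship[1->2]=5 ship[0->1]=5 prod=5 -> inv=[7 5 7]
Step 5: demand=5,sold=5 ship[1->2]=5 ship[0->1]=5 prod=5 -> inv=[7 5 7]
Step 6: demand=5,sold=5 ship[1->2]=5 ship[0->1]=5 prod=5 -> inv=[7 5 7]
Step 7: demand=5,sold=5 ship[1->2]=5 ship[0->1]=5 prod=5 -> inv=[7 5 7]
Step 8: demand=5,sold=5 ship[1->2]=5 ship[0->1]=5 prod=5 -> inv=[7 5 7]

7 5 7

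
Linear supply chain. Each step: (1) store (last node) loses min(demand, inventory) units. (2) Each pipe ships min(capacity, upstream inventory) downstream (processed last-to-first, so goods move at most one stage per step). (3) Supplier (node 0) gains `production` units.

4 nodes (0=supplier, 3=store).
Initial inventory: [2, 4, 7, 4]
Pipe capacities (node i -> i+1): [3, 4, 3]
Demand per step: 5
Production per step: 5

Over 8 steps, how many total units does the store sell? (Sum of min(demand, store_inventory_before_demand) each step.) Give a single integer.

Answer: 25

Derivation:
Step 1: sold=4 (running total=4) -> [5 2 8 3]
Step 2: sold=3 (running total=7) -> [7 3 7 3]
Step 3: sold=3 (running total=10) -> [9 3 7 3]
Step 4: sold=3 (running total=13) -> [11 3 7 3]
Step 5: sold=3 (running total=16) -> [13 3 7 3]
Step 6: sold=3 (running total=19) -> [15 3 7 3]
Step 7: sold=3 (running total=22) -> [17 3 7 3]
Step 8: sold=3 (running total=25) -> [19 3 7 3]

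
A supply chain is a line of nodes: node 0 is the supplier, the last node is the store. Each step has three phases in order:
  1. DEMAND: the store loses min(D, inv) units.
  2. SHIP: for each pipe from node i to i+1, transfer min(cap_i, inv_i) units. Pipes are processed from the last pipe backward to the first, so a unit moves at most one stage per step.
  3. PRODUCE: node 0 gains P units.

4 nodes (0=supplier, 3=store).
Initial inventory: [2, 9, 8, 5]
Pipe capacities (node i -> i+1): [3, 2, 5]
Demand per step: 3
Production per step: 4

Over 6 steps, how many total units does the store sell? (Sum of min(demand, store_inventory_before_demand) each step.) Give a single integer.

Answer: 18

Derivation:
Step 1: sold=3 (running total=3) -> [4 9 5 7]
Step 2: sold=3 (running total=6) -> [5 10 2 9]
Step 3: sold=3 (running total=9) -> [6 11 2 8]
Step 4: sold=3 (running total=12) -> [7 12 2 7]
Step 5: sold=3 (running total=15) -> [8 13 2 6]
Step 6: sold=3 (running total=18) -> [9 14 2 5]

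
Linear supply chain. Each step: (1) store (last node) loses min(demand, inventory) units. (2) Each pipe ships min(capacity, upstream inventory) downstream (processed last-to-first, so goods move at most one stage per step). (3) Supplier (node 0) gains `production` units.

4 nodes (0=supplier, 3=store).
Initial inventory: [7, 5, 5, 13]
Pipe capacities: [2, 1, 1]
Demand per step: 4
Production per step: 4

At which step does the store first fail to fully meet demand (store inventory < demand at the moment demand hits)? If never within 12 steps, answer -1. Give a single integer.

Step 1: demand=4,sold=4 ship[2->3]=1 ship[1->2]=1 ship[0->1]=2 prod=4 -> [9 6 5 10]
Step 2: demand=4,sold=4 ship[2->3]=1 ship[1->2]=1 ship[0->1]=2 prod=4 -> [11 7 5 7]
Step 3: demand=4,sold=4 ship[2->3]=1 ship[1->2]=1 ship[0->1]=2 prod=4 -> [13 8 5 4]
Step 4: demand=4,sold=4 ship[2->3]=1 ship[1->2]=1 ship[0->1]=2 prod=4 -> [15 9 5 1]
Step 5: demand=4,sold=1 ship[2->3]=1 ship[1->2]=1 ship[0->1]=2 prod=4 -> [17 10 5 1]
Step 6: demand=4,sold=1 ship[2->3]=1 ship[1->2]=1 ship[0->1]=2 prod=4 -> [19 11 5 1]
Step 7: demand=4,sold=1 ship[2->3]=1 ship[1->2]=1 ship[0->1]=2 prod=4 -> [21 12 5 1]
Step 8: demand=4,sold=1 ship[2->3]=1 ship[1->2]=1 ship[0->1]=2 prod=4 -> [23 13 5 1]
Step 9: demand=4,sold=1 ship[2->3]=1 ship[1->2]=1 ship[0->1]=2 prod=4 -> [25 14 5 1]
Step 10: demand=4,sold=1 ship[2->3]=1 ship[1->2]=1 ship[0->1]=2 prod=4 -> [27 15 5 1]
Step 11: demand=4,sold=1 ship[2->3]=1 ship[1->2]=1 ship[0->1]=2 prod=4 -> [29 16 5 1]
Step 12: demand=4,sold=1 ship[2->3]=1 ship[1->2]=1 ship[0->1]=2 prod=4 -> [31 17 5 1]
First stockout at step 5

5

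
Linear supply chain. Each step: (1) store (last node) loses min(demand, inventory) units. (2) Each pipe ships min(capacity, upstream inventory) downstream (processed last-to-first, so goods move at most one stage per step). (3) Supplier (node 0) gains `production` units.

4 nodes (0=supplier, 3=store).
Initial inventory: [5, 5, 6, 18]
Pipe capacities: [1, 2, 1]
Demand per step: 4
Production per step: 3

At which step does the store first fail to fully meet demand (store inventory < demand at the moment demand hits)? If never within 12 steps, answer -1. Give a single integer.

Step 1: demand=4,sold=4 ship[2->3]=1 ship[1->2]=2 ship[0->1]=1 prod=3 -> [7 4 7 15]
Step 2: demand=4,sold=4 ship[2->3]=1 ship[1->2]=2 ship[0->1]=1 prod=3 -> [9 3 8 12]
Step 3: demand=4,sold=4 ship[2->3]=1 ship[1->2]=2 ship[0->1]=1 prod=3 -> [11 2 9 9]
Step 4: demand=4,sold=4 ship[2->3]=1 ship[1->2]=2 ship[0->1]=1 prod=3 -> [13 1 10 6]
Step 5: demand=4,sold=4 ship[2->3]=1 ship[1->2]=1 ship[0->1]=1 prod=3 -> [15 1 10 3]
Step 6: demand=4,sold=3 ship[2->3]=1 ship[1->2]=1 ship[0->1]=1 prod=3 -> [17 1 10 1]
Step 7: demand=4,sold=1 ship[2->3]=1 ship[1->2]=1 ship[0->1]=1 prod=3 -> [19 1 10 1]
Step 8: demand=4,sold=1 ship[2->3]=1 ship[1->2]=1 ship[0->1]=1 prod=3 -> [21 1 10 1]
Step 9: demand=4,sold=1 ship[2->3]=1 ship[1->2]=1 ship[0->1]=1 prod=3 -> [23 1 10 1]
Step 10: demand=4,sold=1 ship[2->3]=1 ship[1->2]=1 ship[0->1]=1 prod=3 -> [25 1 10 1]
Step 11: demand=4,sold=1 ship[2->3]=1 ship[1->2]=1 ship[0->1]=1 prod=3 -> [27 1 10 1]
Step 12: demand=4,sold=1 ship[2->3]=1 ship[1->2]=1 ship[0->1]=1 prod=3 -> [29 1 10 1]
First stockout at step 6

6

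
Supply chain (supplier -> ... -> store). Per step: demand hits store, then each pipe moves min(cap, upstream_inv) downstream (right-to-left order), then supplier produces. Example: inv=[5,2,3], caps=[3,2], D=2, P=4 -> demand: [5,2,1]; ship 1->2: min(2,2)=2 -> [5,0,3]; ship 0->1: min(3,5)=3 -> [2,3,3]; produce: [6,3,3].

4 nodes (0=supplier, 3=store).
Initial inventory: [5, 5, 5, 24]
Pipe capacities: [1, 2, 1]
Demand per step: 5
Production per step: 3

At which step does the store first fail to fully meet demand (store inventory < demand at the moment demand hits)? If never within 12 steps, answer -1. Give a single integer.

Step 1: demand=5,sold=5 ship[2->3]=1 ship[1->2]=2 ship[0->1]=1 prod=3 -> [7 4 6 20]
Step 2: demand=5,sold=5 ship[2->3]=1 ship[1->2]=2 ship[0->1]=1 prod=3 -> [9 3 7 16]
Step 3: demand=5,sold=5 ship[2->3]=1 ship[1->2]=2 ship[0->1]=1 prod=3 -> [11 2 8 12]
Step 4: demand=5,sold=5 ship[2->3]=1 ship[1->2]=2 ship[0->1]=1 prod=3 -> [13 1 9 8]
Step 5: demand=5,sold=5 ship[2->3]=1 ship[1->2]=1 ship[0->1]=1 prod=3 -> [15 1 9 4]
Step 6: demand=5,sold=4 ship[2->3]=1 ship[1->2]=1 ship[0->1]=1 prod=3 -> [17 1 9 1]
Step 7: demand=5,sold=1 ship[2->3]=1 ship[1->2]=1 ship[0->1]=1 prod=3 -> [19 1 9 1]
Step 8: demand=5,sold=1 ship[2->3]=1 ship[1->2]=1 ship[0->1]=1 prod=3 -> [21 1 9 1]
Step 9: demand=5,sold=1 ship[2->3]=1 ship[1->2]=1 ship[0->1]=1 prod=3 -> [23 1 9 1]
Step 10: demand=5,sold=1 ship[2->3]=1 ship[1->2]=1 ship[0->1]=1 prod=3 -> [25 1 9 1]
Step 11: demand=5,sold=1 ship[2->3]=1 ship[1->2]=1 ship[0->1]=1 prod=3 -> [27 1 9 1]
Step 12: demand=5,sold=1 ship[2->3]=1 ship[1->2]=1 ship[0->1]=1 prod=3 -> [29 1 9 1]
First stockout at step 6

6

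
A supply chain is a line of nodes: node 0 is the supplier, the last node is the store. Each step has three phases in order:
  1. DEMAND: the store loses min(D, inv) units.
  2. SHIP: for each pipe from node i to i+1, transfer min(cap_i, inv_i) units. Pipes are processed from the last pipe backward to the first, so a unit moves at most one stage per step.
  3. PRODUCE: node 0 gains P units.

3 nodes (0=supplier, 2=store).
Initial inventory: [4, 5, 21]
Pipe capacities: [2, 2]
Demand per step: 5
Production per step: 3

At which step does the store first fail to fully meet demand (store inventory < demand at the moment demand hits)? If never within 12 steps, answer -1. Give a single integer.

Step 1: demand=5,sold=5 ship[1->2]=2 ship[0->1]=2 prod=3 -> [5 5 18]
Step 2: demand=5,sold=5 ship[1->2]=2 ship[0->1]=2 prod=3 -> [6 5 15]
Step 3: demand=5,sold=5 ship[1->2]=2 ship[0->1]=2 prod=3 -> [7 5 12]
Step 4: demand=5,sold=5 ship[1->2]=2 ship[0->1]=2 prod=3 -> [8 5 9]
Step 5: demand=5,sold=5 ship[1->2]=2 ship[0->1]=2 prod=3 -> [9 5 6]
Step 6: demand=5,sold=5 ship[1->2]=2 ship[0->1]=2 prod=3 -> [10 5 3]
Step 7: demand=5,sold=3 ship[1->2]=2 ship[0->1]=2 prod=3 -> [11 5 2]
Step 8: demand=5,sold=2 ship[1->2]=2 ship[0->1]=2 prod=3 -> [12 5 2]
Step 9: demand=5,sold=2 ship[1->2]=2 ship[0->1]=2 prod=3 -> [13 5 2]
Step 10: demand=5,sold=2 ship[1->2]=2 ship[0->1]=2 prod=3 -> [14 5 2]
Step 11: demand=5,sold=2 ship[1->2]=2 ship[0->1]=2 prod=3 -> [15 5 2]
Step 12: demand=5,sold=2 ship[1->2]=2 ship[0->1]=2 prod=3 -> [16 5 2]
First stockout at step 7

7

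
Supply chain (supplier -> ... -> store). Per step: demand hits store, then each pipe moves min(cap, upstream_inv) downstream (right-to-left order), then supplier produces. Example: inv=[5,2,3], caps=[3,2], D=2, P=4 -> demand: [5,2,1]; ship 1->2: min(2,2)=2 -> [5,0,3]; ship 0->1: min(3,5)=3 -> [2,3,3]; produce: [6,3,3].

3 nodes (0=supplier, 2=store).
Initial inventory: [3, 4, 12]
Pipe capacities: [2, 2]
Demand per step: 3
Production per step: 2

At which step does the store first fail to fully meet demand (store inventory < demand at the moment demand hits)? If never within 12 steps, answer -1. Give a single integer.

Step 1: demand=3,sold=3 ship[1->2]=2 ship[0->1]=2 prod=2 -> [3 4 11]
Step 2: demand=3,sold=3 ship[1->2]=2 ship[0->1]=2 prod=2 -> [3 4 10]
Step 3: demand=3,sold=3 ship[1->2]=2 ship[0->1]=2 prod=2 -> [3 4 9]
Step 4: demand=3,sold=3 ship[1->2]=2 ship[0->1]=2 prod=2 -> [3 4 8]
Step 5: demand=3,sold=3 ship[1->2]=2 ship[0->1]=2 prod=2 -> [3 4 7]
Step 6: demand=3,sold=3 ship[1->2]=2 ship[0->1]=2 prod=2 -> [3 4 6]
Step 7: demand=3,sold=3 ship[1->2]=2 ship[0->1]=2 prod=2 -> [3 4 5]
Step 8: demand=3,sold=3 ship[1->2]=2 ship[0->1]=2 prod=2 -> [3 4 4]
Step 9: demand=3,sold=3 ship[1->2]=2 ship[0->1]=2 prod=2 -> [3 4 3]
Step 10: demand=3,sold=3 ship[1->2]=2 ship[0->1]=2 prod=2 -> [3 4 2]
Step 11: demand=3,sold=2 ship[1->2]=2 ship[0->1]=2 prod=2 -> [3 4 2]
Step 12: demand=3,sold=2 ship[1->2]=2 ship[0->1]=2 prod=2 -> [3 4 2]
First stockout at step 11

11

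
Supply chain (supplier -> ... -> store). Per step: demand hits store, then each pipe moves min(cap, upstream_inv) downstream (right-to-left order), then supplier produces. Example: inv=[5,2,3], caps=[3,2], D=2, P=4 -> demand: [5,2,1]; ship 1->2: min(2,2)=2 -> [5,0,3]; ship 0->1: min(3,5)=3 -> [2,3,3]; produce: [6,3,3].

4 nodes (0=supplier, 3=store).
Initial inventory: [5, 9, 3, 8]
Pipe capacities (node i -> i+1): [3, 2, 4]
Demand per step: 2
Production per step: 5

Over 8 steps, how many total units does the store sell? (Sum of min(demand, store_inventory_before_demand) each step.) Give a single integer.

Step 1: sold=2 (running total=2) -> [7 10 2 9]
Step 2: sold=2 (running total=4) -> [9 11 2 9]
Step 3: sold=2 (running total=6) -> [11 12 2 9]
Step 4: sold=2 (running total=8) -> [13 13 2 9]
Step 5: sold=2 (running total=10) -> [15 14 2 9]
Step 6: sold=2 (running total=12) -> [17 15 2 9]
Step 7: sold=2 (running total=14) -> [19 16 2 9]
Step 8: sold=2 (running total=16) -> [21 17 2 9]

Answer: 16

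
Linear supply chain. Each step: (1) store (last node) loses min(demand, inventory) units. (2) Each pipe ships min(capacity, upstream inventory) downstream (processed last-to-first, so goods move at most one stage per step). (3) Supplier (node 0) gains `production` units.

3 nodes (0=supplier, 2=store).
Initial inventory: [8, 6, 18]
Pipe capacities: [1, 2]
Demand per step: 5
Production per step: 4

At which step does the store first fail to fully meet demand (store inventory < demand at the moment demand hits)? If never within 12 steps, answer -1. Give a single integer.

Step 1: demand=5,sold=5 ship[1->2]=2 ship[0->1]=1 prod=4 -> [11 5 15]
Step 2: demand=5,sold=5 ship[1->2]=2 ship[0->1]=1 prod=4 -> [14 4 12]
Step 3: demand=5,sold=5 ship[1->2]=2 ship[0->1]=1 prod=4 -> [17 3 9]
Step 4: demand=5,sold=5 ship[1->2]=2 ship[0->1]=1 prod=4 -> [20 2 6]
Step 5: demand=5,sold=5 ship[1->2]=2 ship[0->1]=1 prod=4 -> [23 1 3]
Step 6: demand=5,sold=3 ship[1->2]=1 ship[0->1]=1 prod=4 -> [26 1 1]
Step 7: demand=5,sold=1 ship[1->2]=1 ship[0->1]=1 prod=4 -> [29 1 1]
Step 8: demand=5,sold=1 ship[1->2]=1 ship[0->1]=1 prod=4 -> [32 1 1]
Step 9: demand=5,sold=1 ship[1->2]=1 ship[0->1]=1 prod=4 -> [35 1 1]
Step 10: demand=5,sold=1 ship[1->2]=1 ship[0->1]=1 prod=4 -> [38 1 1]
Step 11: demand=5,sold=1 ship[1->2]=1 ship[0->1]=1 prod=4 -> [41 1 1]
Step 12: demand=5,sold=1 ship[1->2]=1 ship[0->1]=1 prod=4 -> [44 1 1]
First stockout at step 6

6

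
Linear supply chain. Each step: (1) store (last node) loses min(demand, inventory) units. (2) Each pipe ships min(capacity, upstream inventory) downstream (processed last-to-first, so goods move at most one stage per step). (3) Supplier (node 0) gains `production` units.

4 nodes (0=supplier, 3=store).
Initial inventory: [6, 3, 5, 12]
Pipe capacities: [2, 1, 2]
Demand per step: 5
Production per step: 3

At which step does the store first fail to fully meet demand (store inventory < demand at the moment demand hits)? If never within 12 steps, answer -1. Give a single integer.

Step 1: demand=5,sold=5 ship[2->3]=2 ship[1->2]=1 ship[0->1]=2 prod=3 -> [7 4 4 9]
Step 2: demand=5,sold=5 ship[2->3]=2 ship[1->2]=1 ship[0->1]=2 prod=3 -> [8 5 3 6]
Step 3: demand=5,sold=5 ship[2->3]=2 ship[1->2]=1 ship[0->1]=2 prod=3 -> [9 6 2 3]
Step 4: demand=5,sold=3 ship[2->3]=2 ship[1->2]=1 ship[0->1]=2 prod=3 -> [10 7 1 2]
Step 5: demand=5,sold=2 ship[2->3]=1 ship[1->2]=1 ship[0->1]=2 prod=3 -> [11 8 1 1]
Step 6: demand=5,sold=1 ship[2->3]=1 ship[1->2]=1 ship[0->1]=2 prod=3 -> [12 9 1 1]
Step 7: demand=5,sold=1 ship[2->3]=1 ship[1->2]=1 ship[0->1]=2 prod=3 -> [13 10 1 1]
Step 8: demand=5,sold=1 ship[2->3]=1 ship[1->2]=1 ship[0->1]=2 prod=3 -> [14 11 1 1]
Step 9: demand=5,sold=1 ship[2->3]=1 ship[1->2]=1 ship[0->1]=2 prod=3 -> [15 12 1 1]
Step 10: demand=5,sold=1 ship[2->3]=1 ship[1->2]=1 ship[0->1]=2 prod=3 -> [16 13 1 1]
Step 11: demand=5,sold=1 ship[2->3]=1 ship[1->2]=1 ship[0->1]=2 prod=3 -> [17 14 1 1]
Step 12: demand=5,sold=1 ship[2->3]=1 ship[1->2]=1 ship[0->1]=2 prod=3 -> [18 15 1 1]
First stockout at step 4

4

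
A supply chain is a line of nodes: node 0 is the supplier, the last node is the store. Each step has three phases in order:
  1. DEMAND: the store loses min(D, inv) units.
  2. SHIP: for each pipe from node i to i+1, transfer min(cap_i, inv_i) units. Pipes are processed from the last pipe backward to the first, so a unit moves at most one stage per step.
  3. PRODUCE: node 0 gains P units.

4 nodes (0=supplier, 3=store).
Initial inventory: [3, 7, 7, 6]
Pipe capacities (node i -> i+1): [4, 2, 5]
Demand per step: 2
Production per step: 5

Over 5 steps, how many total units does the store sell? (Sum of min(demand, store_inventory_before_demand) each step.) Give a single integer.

Step 1: sold=2 (running total=2) -> [5 8 4 9]
Step 2: sold=2 (running total=4) -> [6 10 2 11]
Step 3: sold=2 (running total=6) -> [7 12 2 11]
Step 4: sold=2 (running total=8) -> [8 14 2 11]
Step 5: sold=2 (running total=10) -> [9 16 2 11]

Answer: 10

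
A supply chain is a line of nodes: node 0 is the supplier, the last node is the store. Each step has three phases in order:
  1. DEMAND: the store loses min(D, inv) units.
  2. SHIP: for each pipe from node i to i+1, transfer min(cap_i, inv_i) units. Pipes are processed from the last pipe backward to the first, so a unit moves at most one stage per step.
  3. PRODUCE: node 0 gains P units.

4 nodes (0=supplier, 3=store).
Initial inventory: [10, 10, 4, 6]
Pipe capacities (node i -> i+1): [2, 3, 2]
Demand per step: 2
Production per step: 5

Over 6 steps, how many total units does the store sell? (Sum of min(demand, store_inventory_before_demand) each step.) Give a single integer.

Step 1: sold=2 (running total=2) -> [13 9 5 6]
Step 2: sold=2 (running total=4) -> [16 8 6 6]
Step 3: sold=2 (running total=6) -> [19 7 7 6]
Step 4: sold=2 (running total=8) -> [22 6 8 6]
Step 5: sold=2 (running total=10) -> [25 5 9 6]
Step 6: sold=2 (running total=12) -> [28 4 10 6]

Answer: 12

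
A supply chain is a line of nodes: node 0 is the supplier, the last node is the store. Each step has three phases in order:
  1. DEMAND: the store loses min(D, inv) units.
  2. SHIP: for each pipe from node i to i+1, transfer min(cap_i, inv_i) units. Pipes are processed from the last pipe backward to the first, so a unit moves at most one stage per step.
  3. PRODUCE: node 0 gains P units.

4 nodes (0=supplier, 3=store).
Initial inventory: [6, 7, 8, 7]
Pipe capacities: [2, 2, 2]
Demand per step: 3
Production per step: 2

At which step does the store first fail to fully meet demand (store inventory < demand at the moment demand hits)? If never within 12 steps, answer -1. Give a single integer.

Step 1: demand=3,sold=3 ship[2->3]=2 ship[1->2]=2 ship[0->1]=2 prod=2 -> [6 7 8 6]
Step 2: demand=3,sold=3 ship[2->3]=2 ship[1->2]=2 ship[0->1]=2 prod=2 -> [6 7 8 5]
Step 3: demand=3,sold=3 ship[2->3]=2 ship[1->2]=2 ship[0->1]=2 prod=2 -> [6 7 8 4]
Step 4: demand=3,sold=3 ship[2->3]=2 ship[1->2]=2 ship[0->1]=2 prod=2 -> [6 7 8 3]
Step 5: demand=3,sold=3 ship[2->3]=2 ship[1->2]=2 ship[0->1]=2 prod=2 -> [6 7 8 2]
Step 6: demand=3,sold=2 ship[2->3]=2 ship[1->2]=2 ship[0->1]=2 prod=2 -> [6 7 8 2]
Step 7: demand=3,sold=2 ship[2->3]=2 ship[1->2]=2 ship[0->1]=2 prod=2 -> [6 7 8 2]
Step 8: demand=3,sold=2 ship[2->3]=2 ship[1->2]=2 ship[0->1]=2 prod=2 -> [6 7 8 2]
Step 9: demand=3,sold=2 ship[2->3]=2 ship[1->2]=2 ship[0->1]=2 prod=2 -> [6 7 8 2]
Step 10: demand=3,sold=2 ship[2->3]=2 ship[1->2]=2 ship[0->1]=2 prod=2 -> [6 7 8 2]
Step 11: demand=3,sold=2 ship[2->3]=2 ship[1->2]=2 ship[0->1]=2 prod=2 -> [6 7 8 2]
Step 12: demand=3,sold=2 ship[2->3]=2 ship[1->2]=2 ship[0->1]=2 prod=2 -> [6 7 8 2]
First stockout at step 6

6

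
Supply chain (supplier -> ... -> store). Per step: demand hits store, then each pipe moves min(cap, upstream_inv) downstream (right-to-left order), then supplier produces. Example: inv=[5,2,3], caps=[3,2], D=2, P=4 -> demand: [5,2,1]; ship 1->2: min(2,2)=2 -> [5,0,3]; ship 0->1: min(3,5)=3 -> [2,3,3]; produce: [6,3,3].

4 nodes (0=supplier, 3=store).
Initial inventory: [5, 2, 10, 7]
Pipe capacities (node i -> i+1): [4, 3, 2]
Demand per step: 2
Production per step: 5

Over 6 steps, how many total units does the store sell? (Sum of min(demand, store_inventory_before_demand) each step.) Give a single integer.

Step 1: sold=2 (running total=2) -> [6 4 10 7]
Step 2: sold=2 (running total=4) -> [7 5 11 7]
Step 3: sold=2 (running total=6) -> [8 6 12 7]
Step 4: sold=2 (running total=8) -> [9 7 13 7]
Step 5: sold=2 (running total=10) -> [10 8 14 7]
Step 6: sold=2 (running total=12) -> [11 9 15 7]

Answer: 12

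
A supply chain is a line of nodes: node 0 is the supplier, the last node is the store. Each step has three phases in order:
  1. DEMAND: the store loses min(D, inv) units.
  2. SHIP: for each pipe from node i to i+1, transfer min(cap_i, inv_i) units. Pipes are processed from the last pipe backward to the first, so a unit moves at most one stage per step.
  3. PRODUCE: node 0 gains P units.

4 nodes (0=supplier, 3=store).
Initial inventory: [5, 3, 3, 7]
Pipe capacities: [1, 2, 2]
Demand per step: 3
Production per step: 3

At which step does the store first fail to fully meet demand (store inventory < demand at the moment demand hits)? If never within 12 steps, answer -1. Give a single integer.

Step 1: demand=3,sold=3 ship[2->3]=2 ship[1->2]=2 ship[0->1]=1 prod=3 -> [7 2 3 6]
Step 2: demand=3,sold=3 ship[2->3]=2 ship[1->2]=2 ship[0->1]=1 prod=3 -> [9 1 3 5]
Step 3: demand=3,sold=3 ship[2->3]=2 ship[1->2]=1 ship[0->1]=1 prod=3 -> [11 1 2 4]
Step 4: demand=3,sold=3 ship[2->3]=2 ship[1->2]=1 ship[0->1]=1 prod=3 -> [13 1 1 3]
Step 5: demand=3,sold=3 ship[2->3]=1 ship[1->2]=1 ship[0->1]=1 prod=3 -> [15 1 1 1]
Step 6: demand=3,sold=1 ship[2->3]=1 ship[1->2]=1 ship[0->1]=1 prod=3 -> [17 1 1 1]
Step 7: demand=3,sold=1 ship[2->3]=1 ship[1->2]=1 ship[0->1]=1 prod=3 -> [19 1 1 1]
Step 8: demand=3,sold=1 ship[2->3]=1 ship[1->2]=1 ship[0->1]=1 prod=3 -> [21 1 1 1]
Step 9: demand=3,sold=1 ship[2->3]=1 ship[1->2]=1 ship[0->1]=1 prod=3 -> [23 1 1 1]
Step 10: demand=3,sold=1 ship[2->3]=1 ship[1->2]=1 ship[0->1]=1 prod=3 -> [25 1 1 1]
Step 11: demand=3,sold=1 ship[2->3]=1 ship[1->2]=1 ship[0->1]=1 prod=3 -> [27 1 1 1]
Step 12: demand=3,sold=1 ship[2->3]=1 ship[1->2]=1 ship[0->1]=1 prod=3 -> [29 1 1 1]
First stockout at step 6

6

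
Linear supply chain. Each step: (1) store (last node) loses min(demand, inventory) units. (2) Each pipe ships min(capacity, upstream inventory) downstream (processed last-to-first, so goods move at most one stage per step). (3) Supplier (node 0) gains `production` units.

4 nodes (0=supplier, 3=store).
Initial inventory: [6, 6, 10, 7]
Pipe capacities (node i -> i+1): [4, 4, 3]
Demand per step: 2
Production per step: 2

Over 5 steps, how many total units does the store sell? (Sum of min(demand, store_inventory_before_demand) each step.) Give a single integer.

Answer: 10

Derivation:
Step 1: sold=2 (running total=2) -> [4 6 11 8]
Step 2: sold=2 (running total=4) -> [2 6 12 9]
Step 3: sold=2 (running total=6) -> [2 4 13 10]
Step 4: sold=2 (running total=8) -> [2 2 14 11]
Step 5: sold=2 (running total=10) -> [2 2 13 12]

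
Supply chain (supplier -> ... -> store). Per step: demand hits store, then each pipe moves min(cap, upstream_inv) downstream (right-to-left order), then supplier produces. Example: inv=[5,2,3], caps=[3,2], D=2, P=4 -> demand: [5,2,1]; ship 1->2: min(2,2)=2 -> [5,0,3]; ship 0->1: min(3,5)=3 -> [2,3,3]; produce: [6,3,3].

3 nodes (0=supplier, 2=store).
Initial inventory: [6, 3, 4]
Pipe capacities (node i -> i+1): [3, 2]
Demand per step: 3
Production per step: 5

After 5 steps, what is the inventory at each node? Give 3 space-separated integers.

Step 1: demand=3,sold=3 ship[1->2]=2 ship[0->1]=3 prod=5 -> inv=[8 4 3]
Step 2: demand=3,sold=3 ship[1->2]=2 ship[0->1]=3 prod=5 -> inv=[10 5 2]
Step 3: demand=3,sold=2 ship[1->2]=2 ship[0->1]=3 prod=5 -> inv=[12 6 2]
Step 4: demand=3,sold=2 ship[1->2]=2 ship[0->1]=3 prod=5 -> inv=[14 7 2]
Step 5: demand=3,sold=2 ship[1->2]=2 ship[0->1]=3 prod=5 -> inv=[16 8 2]

16 8 2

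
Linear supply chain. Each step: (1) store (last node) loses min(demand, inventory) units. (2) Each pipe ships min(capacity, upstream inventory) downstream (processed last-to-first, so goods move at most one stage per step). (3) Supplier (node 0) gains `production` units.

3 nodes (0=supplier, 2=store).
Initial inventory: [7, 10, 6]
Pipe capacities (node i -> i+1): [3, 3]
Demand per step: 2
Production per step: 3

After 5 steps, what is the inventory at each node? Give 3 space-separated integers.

Step 1: demand=2,sold=2 ship[1->2]=3 ship[0->1]=3 prod=3 -> inv=[7 10 7]
Step 2: demand=2,sold=2 ship[1->2]=3 ship[0->1]=3 prod=3 -> inv=[7 10 8]
Step 3: demand=2,sold=2 ship[1->2]=3 ship[0->1]=3 prod=3 -> inv=[7 10 9]
Step 4: demand=2,sold=2 ship[1->2]=3 ship[0->1]=3 prod=3 -> inv=[7 10 10]
Step 5: demand=2,sold=2 ship[1->2]=3 ship[0->1]=3 prod=3 -> inv=[7 10 11]

7 10 11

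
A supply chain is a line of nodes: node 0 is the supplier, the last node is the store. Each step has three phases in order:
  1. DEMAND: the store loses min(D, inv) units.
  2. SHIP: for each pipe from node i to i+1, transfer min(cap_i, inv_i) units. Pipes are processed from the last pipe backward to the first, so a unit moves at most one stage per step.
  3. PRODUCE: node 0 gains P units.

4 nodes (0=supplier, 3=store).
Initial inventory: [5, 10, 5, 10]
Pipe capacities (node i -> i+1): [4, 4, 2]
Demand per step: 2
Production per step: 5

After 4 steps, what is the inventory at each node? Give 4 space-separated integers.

Step 1: demand=2,sold=2 ship[2->3]=2 ship[1->2]=4 ship[0->1]=4 prod=5 -> inv=[6 10 7 10]
Step 2: demand=2,sold=2 ship[2->3]=2 ship[1->2]=4 ship[0->1]=4 prod=5 -> inv=[7 10 9 10]
Step 3: demand=2,sold=2 ship[2->3]=2 ship[1->2]=4 ship[0->1]=4 prod=5 -> inv=[8 10 11 10]
Step 4: demand=2,sold=2 ship[2->3]=2 ship[1->2]=4 ship[0->1]=4 prod=5 -> inv=[9 10 13 10]

9 10 13 10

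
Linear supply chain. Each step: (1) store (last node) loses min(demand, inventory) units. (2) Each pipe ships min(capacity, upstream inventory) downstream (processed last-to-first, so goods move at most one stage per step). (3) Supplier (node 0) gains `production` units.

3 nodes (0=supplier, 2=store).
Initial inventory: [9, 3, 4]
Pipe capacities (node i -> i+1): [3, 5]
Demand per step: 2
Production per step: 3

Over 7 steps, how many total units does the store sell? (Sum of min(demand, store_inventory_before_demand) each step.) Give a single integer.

Step 1: sold=2 (running total=2) -> [9 3 5]
Step 2: sold=2 (running total=4) -> [9 3 6]
Step 3: sold=2 (running total=6) -> [9 3 7]
Step 4: sold=2 (running total=8) -> [9 3 8]
Step 5: sold=2 (running total=10) -> [9 3 9]
Step 6: sold=2 (running total=12) -> [9 3 10]
Step 7: sold=2 (running total=14) -> [9 3 11]

Answer: 14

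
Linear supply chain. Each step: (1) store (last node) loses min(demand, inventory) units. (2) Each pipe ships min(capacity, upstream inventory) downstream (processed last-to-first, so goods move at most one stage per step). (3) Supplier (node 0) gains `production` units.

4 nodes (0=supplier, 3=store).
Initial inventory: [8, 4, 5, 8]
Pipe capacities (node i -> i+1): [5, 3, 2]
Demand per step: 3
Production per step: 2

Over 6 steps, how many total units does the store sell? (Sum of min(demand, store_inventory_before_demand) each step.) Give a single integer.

Answer: 18

Derivation:
Step 1: sold=3 (running total=3) -> [5 6 6 7]
Step 2: sold=3 (running total=6) -> [2 8 7 6]
Step 3: sold=3 (running total=9) -> [2 7 8 5]
Step 4: sold=3 (running total=12) -> [2 6 9 4]
Step 5: sold=3 (running total=15) -> [2 5 10 3]
Step 6: sold=3 (running total=18) -> [2 4 11 2]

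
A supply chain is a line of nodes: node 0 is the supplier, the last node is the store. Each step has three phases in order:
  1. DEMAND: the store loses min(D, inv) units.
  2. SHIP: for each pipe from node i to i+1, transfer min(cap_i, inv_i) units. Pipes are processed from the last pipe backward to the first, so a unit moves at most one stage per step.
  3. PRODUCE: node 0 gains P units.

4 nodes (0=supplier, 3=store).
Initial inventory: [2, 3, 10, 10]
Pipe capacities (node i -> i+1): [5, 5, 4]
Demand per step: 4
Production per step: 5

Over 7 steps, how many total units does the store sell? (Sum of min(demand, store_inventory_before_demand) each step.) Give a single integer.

Answer: 28

Derivation:
Step 1: sold=4 (running total=4) -> [5 2 9 10]
Step 2: sold=4 (running total=8) -> [5 5 7 10]
Step 3: sold=4 (running total=12) -> [5 5 8 10]
Step 4: sold=4 (running total=16) -> [5 5 9 10]
Step 5: sold=4 (running total=20) -> [5 5 10 10]
Step 6: sold=4 (running total=24) -> [5 5 11 10]
Step 7: sold=4 (running total=28) -> [5 5 12 10]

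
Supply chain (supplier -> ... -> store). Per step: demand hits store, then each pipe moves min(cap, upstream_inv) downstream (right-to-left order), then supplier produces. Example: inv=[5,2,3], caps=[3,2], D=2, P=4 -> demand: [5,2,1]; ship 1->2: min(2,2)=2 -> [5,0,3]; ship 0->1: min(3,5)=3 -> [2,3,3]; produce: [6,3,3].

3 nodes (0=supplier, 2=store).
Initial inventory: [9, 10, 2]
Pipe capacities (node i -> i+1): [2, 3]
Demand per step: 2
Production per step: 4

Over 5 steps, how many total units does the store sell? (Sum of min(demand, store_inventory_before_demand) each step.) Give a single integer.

Answer: 10

Derivation:
Step 1: sold=2 (running total=2) -> [11 9 3]
Step 2: sold=2 (running total=4) -> [13 8 4]
Step 3: sold=2 (running total=6) -> [15 7 5]
Step 4: sold=2 (running total=8) -> [17 6 6]
Step 5: sold=2 (running total=10) -> [19 5 7]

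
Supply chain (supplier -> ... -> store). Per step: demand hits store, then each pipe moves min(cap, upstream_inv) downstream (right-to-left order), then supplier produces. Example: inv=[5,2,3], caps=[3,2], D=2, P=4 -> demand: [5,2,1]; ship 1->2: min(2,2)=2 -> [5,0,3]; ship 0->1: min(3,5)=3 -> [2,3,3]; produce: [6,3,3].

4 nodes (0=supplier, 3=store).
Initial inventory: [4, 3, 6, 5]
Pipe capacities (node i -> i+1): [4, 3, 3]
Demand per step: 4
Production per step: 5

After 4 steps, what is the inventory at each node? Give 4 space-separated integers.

Step 1: demand=4,sold=4 ship[2->3]=3 ship[1->2]=3 ship[0->1]=4 prod=5 -> inv=[5 4 6 4]
Step 2: demand=4,sold=4 ship[2->3]=3 ship[1->2]=3 ship[0->1]=4 prod=5 -> inv=[6 5 6 3]
Step 3: demand=4,sold=3 ship[2->3]=3 ship[1->2]=3 ship[0->1]=4 prod=5 -> inv=[7 6 6 3]
Step 4: demand=4,sold=3 ship[2->3]=3 ship[1->2]=3 ship[0->1]=4 prod=5 -> inv=[8 7 6 3]

8 7 6 3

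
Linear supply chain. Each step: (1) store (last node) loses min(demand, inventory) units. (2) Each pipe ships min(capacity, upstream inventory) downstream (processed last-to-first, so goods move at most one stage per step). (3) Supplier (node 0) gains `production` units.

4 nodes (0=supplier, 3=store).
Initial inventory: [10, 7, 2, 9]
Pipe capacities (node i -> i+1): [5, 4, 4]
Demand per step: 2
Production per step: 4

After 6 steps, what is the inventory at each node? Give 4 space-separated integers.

Step 1: demand=2,sold=2 ship[2->3]=2 ship[1->2]=4 ship[0->1]=5 prod=4 -> inv=[9 8 4 9]
Step 2: demand=2,sold=2 ship[2->3]=4 ship[1->2]=4 ship[0->1]=5 prod=4 -> inv=[8 9 4 11]
Step 3: demand=2,sold=2 ship[2->3]=4 ship[1->2]=4 ship[0->1]=5 prod=4 -> inv=[7 10 4 13]
Step 4: demand=2,sold=2 ship[2->3]=4 ship[1->2]=4 ship[0->1]=5 prod=4 -> inv=[6 11 4 15]
Step 5: demand=2,sold=2 ship[2->3]=4 ship[1->2]=4 ship[0->1]=5 prod=4 -> inv=[5 12 4 17]
Step 6: demand=2,sold=2 ship[2->3]=4 ship[1->2]=4 ship[0->1]=5 prod=4 -> inv=[4 13 4 19]

4 13 4 19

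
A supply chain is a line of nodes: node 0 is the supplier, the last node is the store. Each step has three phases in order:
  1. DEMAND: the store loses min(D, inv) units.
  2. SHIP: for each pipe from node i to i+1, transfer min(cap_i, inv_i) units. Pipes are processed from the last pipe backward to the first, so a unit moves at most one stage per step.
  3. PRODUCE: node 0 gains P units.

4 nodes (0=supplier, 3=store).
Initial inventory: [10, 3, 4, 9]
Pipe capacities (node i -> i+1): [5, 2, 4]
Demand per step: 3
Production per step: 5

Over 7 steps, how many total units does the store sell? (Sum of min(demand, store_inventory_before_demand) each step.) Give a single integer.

Answer: 21

Derivation:
Step 1: sold=3 (running total=3) -> [10 6 2 10]
Step 2: sold=3 (running total=6) -> [10 9 2 9]
Step 3: sold=3 (running total=9) -> [10 12 2 8]
Step 4: sold=3 (running total=12) -> [10 15 2 7]
Step 5: sold=3 (running total=15) -> [10 18 2 6]
Step 6: sold=3 (running total=18) -> [10 21 2 5]
Step 7: sold=3 (running total=21) -> [10 24 2 4]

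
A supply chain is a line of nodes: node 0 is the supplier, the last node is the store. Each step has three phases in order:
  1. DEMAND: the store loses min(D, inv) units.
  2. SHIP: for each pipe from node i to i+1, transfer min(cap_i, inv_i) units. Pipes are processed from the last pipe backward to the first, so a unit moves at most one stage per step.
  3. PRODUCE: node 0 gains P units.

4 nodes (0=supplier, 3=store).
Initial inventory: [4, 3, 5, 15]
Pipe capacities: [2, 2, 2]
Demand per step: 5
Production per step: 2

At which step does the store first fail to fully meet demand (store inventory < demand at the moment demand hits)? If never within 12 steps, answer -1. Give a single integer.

Step 1: demand=5,sold=5 ship[2->3]=2 ship[1->2]=2 ship[0->1]=2 prod=2 -> [4 3 5 12]
Step 2: demand=5,sold=5 ship[2->3]=2 ship[1->2]=2 ship[0->1]=2 prod=2 -> [4 3 5 9]
Step 3: demand=5,sold=5 ship[2->3]=2 ship[1->2]=2 ship[0->1]=2 prod=2 -> [4 3 5 6]
Step 4: demand=5,sold=5 ship[2->3]=2 ship[1->2]=2 ship[0->1]=2 prod=2 -> [4 3 5 3]
Step 5: demand=5,sold=3 ship[2->3]=2 ship[1->2]=2 ship[0->1]=2 prod=2 -> [4 3 5 2]
Step 6: demand=5,sold=2 ship[2->3]=2 ship[1->2]=2 ship[0->1]=2 prod=2 -> [4 3 5 2]
Step 7: demand=5,sold=2 ship[2->3]=2 ship[1->2]=2 ship[0->1]=2 prod=2 -> [4 3 5 2]
Step 8: demand=5,sold=2 ship[2->3]=2 ship[1->2]=2 ship[0->1]=2 prod=2 -> [4 3 5 2]
Step 9: demand=5,sold=2 ship[2->3]=2 ship[1->2]=2 ship[0->1]=2 prod=2 -> [4 3 5 2]
Step 10: demand=5,sold=2 ship[2->3]=2 ship[1->2]=2 ship[0->1]=2 prod=2 -> [4 3 5 2]
Step 11: demand=5,sold=2 ship[2->3]=2 ship[1->2]=2 ship[0->1]=2 prod=2 -> [4 3 5 2]
Step 12: demand=5,sold=2 ship[2->3]=2 ship[1->2]=2 ship[0->1]=2 prod=2 -> [4 3 5 2]
First stockout at step 5

5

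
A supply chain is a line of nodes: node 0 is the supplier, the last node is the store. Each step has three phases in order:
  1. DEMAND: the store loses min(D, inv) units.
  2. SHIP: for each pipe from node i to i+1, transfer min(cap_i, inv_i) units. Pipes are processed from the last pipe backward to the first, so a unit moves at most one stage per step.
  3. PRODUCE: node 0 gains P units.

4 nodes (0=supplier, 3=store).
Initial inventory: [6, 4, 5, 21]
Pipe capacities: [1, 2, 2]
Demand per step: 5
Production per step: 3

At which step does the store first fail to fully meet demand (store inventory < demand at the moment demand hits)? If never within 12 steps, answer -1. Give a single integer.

Step 1: demand=5,sold=5 ship[2->3]=2 ship[1->2]=2 ship[0->1]=1 prod=3 -> [8 3 5 18]
Step 2: demand=5,sold=5 ship[2->3]=2 ship[1->2]=2 ship[0->1]=1 prod=3 -> [10 2 5 15]
Step 3: demand=5,sold=5 ship[2->3]=2 ship[1->2]=2 ship[0->1]=1 prod=3 -> [12 1 5 12]
Step 4: demand=5,sold=5 ship[2->3]=2 ship[1->2]=1 ship[0->1]=1 prod=3 -> [14 1 4 9]
Step 5: demand=5,sold=5 ship[2->3]=2 ship[1->2]=1 ship[0->1]=1 prod=3 -> [16 1 3 6]
Step 6: demand=5,sold=5 ship[2->3]=2 ship[1->2]=1 ship[0->1]=1 prod=3 -> [18 1 2 3]
Step 7: demand=5,sold=3 ship[2->3]=2 ship[1->2]=1 ship[0->1]=1 prod=3 -> [20 1 1 2]
Step 8: demand=5,sold=2 ship[2->3]=1 ship[1->2]=1 ship[0->1]=1 prod=3 -> [22 1 1 1]
Step 9: demand=5,sold=1 ship[2->3]=1 ship[1->2]=1 ship[0->1]=1 prod=3 -> [24 1 1 1]
Step 10: demand=5,sold=1 ship[2->3]=1 ship[1->2]=1 ship[0->1]=1 prod=3 -> [26 1 1 1]
Step 11: demand=5,sold=1 ship[2->3]=1 ship[1->2]=1 ship[0->1]=1 prod=3 -> [28 1 1 1]
Step 12: demand=5,sold=1 ship[2->3]=1 ship[1->2]=1 ship[0->1]=1 prod=3 -> [30 1 1 1]
First stockout at step 7

7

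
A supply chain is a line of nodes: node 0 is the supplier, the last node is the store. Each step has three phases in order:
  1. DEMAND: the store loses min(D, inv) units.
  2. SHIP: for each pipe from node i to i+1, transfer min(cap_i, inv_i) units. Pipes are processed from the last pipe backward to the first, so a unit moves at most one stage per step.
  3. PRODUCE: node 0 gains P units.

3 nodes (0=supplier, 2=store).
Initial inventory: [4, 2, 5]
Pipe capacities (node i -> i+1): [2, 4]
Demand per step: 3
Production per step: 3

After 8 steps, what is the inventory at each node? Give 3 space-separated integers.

Step 1: demand=3,sold=3 ship[1->2]=2 ship[0->1]=2 prod=3 -> inv=[5 2 4]
Step 2: demand=3,sold=3 ship[1->2]=2 ship[0->1]=2 prod=3 -> inv=[6 2 3]
Step 3: demand=3,sold=3 ship[1->2]=2 ship[0->1]=2 prod=3 -> inv=[7 2 2]
Step 4: demand=3,sold=2 ship[1->2]=2 ship[0->1]=2 prod=3 -> inv=[8 2 2]
Step 5: demand=3,sold=2 ship[1->2]=2 ship[0->1]=2 prod=3 -> inv=[9 2 2]
Step 6: demand=3,sold=2 ship[1->2]=2 ship[0->1]=2 prod=3 -> inv=[10 2 2]
Step 7: demand=3,sold=2 ship[1->2]=2 ship[0->1]=2 prod=3 -> inv=[11 2 2]
Step 8: demand=3,sold=2 ship[1->2]=2 ship[0->1]=2 prod=3 -> inv=[12 2 2]

12 2 2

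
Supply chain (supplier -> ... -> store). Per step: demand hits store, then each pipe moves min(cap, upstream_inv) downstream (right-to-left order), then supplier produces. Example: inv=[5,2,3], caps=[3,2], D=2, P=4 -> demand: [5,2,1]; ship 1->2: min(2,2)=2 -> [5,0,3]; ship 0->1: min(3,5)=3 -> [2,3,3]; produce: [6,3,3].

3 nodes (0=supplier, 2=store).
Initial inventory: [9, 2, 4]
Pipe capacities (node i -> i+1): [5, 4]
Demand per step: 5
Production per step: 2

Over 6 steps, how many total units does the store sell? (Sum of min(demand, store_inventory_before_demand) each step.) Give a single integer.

Step 1: sold=4 (running total=4) -> [6 5 2]
Step 2: sold=2 (running total=6) -> [3 6 4]
Step 3: sold=4 (running total=10) -> [2 5 4]
Step 4: sold=4 (running total=14) -> [2 3 4]
Step 5: sold=4 (running total=18) -> [2 2 3]
Step 6: sold=3 (running total=21) -> [2 2 2]

Answer: 21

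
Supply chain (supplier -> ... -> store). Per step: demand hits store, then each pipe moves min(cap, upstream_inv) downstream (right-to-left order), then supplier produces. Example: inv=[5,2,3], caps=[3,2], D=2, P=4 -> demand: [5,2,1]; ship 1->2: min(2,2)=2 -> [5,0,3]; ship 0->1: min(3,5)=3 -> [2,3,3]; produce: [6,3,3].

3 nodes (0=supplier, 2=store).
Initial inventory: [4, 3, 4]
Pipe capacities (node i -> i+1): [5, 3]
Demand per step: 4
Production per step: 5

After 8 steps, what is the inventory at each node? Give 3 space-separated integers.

Step 1: demand=4,sold=4 ship[1->2]=3 ship[0->1]=4 prod=5 -> inv=[5 4 3]
Step 2: demand=4,sold=3 ship[1->2]=3 ship[0->1]=5 prod=5 -> inv=[5 6 3]
Step 3: demand=4,sold=3 ship[1->2]=3 ship[0->1]=5 prod=5 -> inv=[5 8 3]
Step 4: demand=4,sold=3 ship[1->2]=3 ship[0->1]=5 prod=5 -> inv=[5 10 3]
Step 5: demand=4,sold=3 ship[1->2]=3 ship[0->1]=5 prod=5 -> inv=[5 12 3]
Step 6: demand=4,sold=3 ship[1->2]=3 ship[0->1]=5 prod=5 -> inv=[5 14 3]
Step 7: demand=4,sold=3 ship[1->2]=3 ship[0->1]=5 prod=5 -> inv=[5 16 3]
Step 8: demand=4,sold=3 ship[1->2]=3 ship[0->1]=5 prod=5 -> inv=[5 18 3]

5 18 3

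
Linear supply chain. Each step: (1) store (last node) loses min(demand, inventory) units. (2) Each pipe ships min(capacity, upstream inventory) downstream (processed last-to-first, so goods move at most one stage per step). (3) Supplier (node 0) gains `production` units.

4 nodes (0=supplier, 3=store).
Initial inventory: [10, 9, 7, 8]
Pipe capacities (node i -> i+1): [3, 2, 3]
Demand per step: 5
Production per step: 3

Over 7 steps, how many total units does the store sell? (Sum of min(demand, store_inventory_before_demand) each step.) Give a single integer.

Step 1: sold=5 (running total=5) -> [10 10 6 6]
Step 2: sold=5 (running total=10) -> [10 11 5 4]
Step 3: sold=4 (running total=14) -> [10 12 4 3]
Step 4: sold=3 (running total=17) -> [10 13 3 3]
Step 5: sold=3 (running total=20) -> [10 14 2 3]
Step 6: sold=3 (running total=23) -> [10 15 2 2]
Step 7: sold=2 (running total=25) -> [10 16 2 2]

Answer: 25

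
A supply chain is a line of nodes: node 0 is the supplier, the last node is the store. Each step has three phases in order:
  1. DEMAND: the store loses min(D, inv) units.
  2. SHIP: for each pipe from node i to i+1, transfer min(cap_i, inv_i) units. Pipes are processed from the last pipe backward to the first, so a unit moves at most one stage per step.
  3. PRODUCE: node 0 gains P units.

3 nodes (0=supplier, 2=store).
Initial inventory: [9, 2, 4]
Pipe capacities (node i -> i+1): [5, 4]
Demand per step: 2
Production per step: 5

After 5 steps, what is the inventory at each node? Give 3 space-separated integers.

Step 1: demand=2,sold=2 ship[1->2]=2 ship[0->1]=5 prod=5 -> inv=[9 5 4]
Step 2: demand=2,sold=2 ship[1->2]=4 ship[0->1]=5 prod=5 -> inv=[9 6 6]
Step 3: demand=2,sold=2 ship[1->2]=4 ship[0->1]=5 prod=5 -> inv=[9 7 8]
Step 4: demand=2,sold=2 ship[1->2]=4 ship[0->1]=5 prod=5 -> inv=[9 8 10]
Step 5: demand=2,sold=2 ship[1->2]=4 ship[0->1]=5 prod=5 -> inv=[9 9 12]

9 9 12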